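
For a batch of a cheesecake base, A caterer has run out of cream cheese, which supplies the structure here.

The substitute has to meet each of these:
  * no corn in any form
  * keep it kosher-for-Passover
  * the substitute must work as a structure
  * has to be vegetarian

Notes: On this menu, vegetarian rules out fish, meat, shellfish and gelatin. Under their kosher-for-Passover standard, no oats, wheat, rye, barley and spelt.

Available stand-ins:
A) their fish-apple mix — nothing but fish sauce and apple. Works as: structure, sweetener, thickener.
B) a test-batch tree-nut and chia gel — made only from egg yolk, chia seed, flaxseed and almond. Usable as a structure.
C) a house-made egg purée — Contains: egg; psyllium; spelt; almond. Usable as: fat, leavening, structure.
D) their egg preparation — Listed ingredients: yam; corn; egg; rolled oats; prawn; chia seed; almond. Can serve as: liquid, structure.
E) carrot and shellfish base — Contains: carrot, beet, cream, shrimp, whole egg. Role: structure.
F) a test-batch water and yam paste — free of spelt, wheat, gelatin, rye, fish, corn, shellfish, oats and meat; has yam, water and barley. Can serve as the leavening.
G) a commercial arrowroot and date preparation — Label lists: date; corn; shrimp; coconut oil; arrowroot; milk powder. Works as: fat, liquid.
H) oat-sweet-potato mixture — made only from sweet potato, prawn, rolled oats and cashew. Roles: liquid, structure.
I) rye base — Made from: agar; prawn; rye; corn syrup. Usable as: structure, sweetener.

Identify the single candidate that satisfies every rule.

B

A: has fish sauce, so not vegetarian — out
B: egg yolk and almond etc. — none of it excluded — valid
C: has spelt, so not kosher-for-Passover — out
D: has prawn, so not vegetarian; has rolled oats, so not kosher-for-Passover (and 1 more) — no
E: has shrimp, so not vegetarian — reject
F: not usable as a structure; has barley, so not kosher-for-Passover — out
G: not usable as a structure; has shrimp, so not vegetarian (and 1 more) — out
H: has prawn, so not vegetarian; has rolled oats, so not kosher-for-Passover — reject
I: has prawn, so not vegetarian; has rye, so not kosher-for-Passover (and 1 more) — out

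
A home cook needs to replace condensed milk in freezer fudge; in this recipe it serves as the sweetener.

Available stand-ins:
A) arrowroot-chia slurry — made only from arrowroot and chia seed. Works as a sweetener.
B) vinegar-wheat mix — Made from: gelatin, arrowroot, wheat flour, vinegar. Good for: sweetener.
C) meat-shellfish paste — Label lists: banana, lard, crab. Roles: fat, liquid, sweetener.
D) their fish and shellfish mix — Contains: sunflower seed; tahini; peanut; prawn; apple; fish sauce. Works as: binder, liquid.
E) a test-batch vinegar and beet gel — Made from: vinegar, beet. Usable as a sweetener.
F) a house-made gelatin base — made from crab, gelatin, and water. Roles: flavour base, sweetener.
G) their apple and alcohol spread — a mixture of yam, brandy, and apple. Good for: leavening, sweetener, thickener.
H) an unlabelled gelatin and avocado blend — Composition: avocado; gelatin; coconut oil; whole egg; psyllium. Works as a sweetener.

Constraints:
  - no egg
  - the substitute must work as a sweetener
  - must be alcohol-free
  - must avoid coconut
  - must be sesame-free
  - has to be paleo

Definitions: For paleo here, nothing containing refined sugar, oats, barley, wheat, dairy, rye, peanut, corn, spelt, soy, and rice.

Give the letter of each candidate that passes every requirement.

A: works as a sweetener, paleo, no sesame — keep
B: has wheat flour, so not paleo — reject
C: no egg, paleo — valid
D: not usable as a sweetener; has peanut, so not paleo (and 1 more) — reject
E: only vinegar and beet; none excluded — keep
F: all constraints satisfied — keep
G: has brandy, so not alcohol-free — out
H: has whole egg, so not egg-free; has coconut oil, so not coconut-free — out

A, C, E, F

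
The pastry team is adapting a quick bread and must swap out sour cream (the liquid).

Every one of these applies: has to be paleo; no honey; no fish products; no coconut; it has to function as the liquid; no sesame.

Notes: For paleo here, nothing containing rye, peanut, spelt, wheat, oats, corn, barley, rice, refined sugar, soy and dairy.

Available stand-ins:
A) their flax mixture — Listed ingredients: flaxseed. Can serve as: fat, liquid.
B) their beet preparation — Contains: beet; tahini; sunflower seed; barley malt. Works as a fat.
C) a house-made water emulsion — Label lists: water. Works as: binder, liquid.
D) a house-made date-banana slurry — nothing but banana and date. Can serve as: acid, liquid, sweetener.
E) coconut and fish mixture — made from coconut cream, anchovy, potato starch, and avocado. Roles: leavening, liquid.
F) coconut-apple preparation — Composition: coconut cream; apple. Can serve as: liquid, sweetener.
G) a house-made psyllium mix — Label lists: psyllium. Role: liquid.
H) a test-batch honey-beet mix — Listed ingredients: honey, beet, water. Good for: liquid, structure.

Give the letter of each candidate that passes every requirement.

A, C, D, G

A: only flaxseed; none excluded — OK
B: not usable as a liquid; has barley malt, so not paleo (and 1 more) — reject
C: paleo, no honey — OK
D: nothing on the exclusion list — keep
E: has anchovy, so not fish-free; has coconut cream, so not coconut-free — no
F: has coconut cream, so not coconut-free — no
G: nothing on the exclusion list — valid
H: has honey, so not honey-free — no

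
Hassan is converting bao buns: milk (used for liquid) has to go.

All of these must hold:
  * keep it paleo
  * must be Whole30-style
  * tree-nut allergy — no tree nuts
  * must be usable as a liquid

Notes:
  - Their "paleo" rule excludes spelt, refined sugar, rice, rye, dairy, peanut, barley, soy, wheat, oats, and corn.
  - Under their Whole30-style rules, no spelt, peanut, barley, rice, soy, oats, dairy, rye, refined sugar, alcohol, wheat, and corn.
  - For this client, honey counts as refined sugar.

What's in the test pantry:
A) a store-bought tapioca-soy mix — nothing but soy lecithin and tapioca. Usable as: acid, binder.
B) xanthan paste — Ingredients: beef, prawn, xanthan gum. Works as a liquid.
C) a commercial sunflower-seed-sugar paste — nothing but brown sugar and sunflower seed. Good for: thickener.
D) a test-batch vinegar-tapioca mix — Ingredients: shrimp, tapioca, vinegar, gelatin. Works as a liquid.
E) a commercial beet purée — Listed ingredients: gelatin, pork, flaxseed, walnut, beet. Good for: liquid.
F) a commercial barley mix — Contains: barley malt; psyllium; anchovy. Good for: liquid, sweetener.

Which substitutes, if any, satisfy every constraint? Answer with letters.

A: not usable as a liquid; has soy lecithin, so not paleo (and 1 more) — out
B: only beef, prawn, and xanthan gum; none excluded — keep
C: not usable as a liquid; has brown sugar, so not paleo (and 1 more) — reject
D: no tree nuts, Whole30-style — OK
E: has walnut, so not tree-nut-free — out
F: has barley malt, so not paleo; has barley malt, so not Whole30-style — no

B, D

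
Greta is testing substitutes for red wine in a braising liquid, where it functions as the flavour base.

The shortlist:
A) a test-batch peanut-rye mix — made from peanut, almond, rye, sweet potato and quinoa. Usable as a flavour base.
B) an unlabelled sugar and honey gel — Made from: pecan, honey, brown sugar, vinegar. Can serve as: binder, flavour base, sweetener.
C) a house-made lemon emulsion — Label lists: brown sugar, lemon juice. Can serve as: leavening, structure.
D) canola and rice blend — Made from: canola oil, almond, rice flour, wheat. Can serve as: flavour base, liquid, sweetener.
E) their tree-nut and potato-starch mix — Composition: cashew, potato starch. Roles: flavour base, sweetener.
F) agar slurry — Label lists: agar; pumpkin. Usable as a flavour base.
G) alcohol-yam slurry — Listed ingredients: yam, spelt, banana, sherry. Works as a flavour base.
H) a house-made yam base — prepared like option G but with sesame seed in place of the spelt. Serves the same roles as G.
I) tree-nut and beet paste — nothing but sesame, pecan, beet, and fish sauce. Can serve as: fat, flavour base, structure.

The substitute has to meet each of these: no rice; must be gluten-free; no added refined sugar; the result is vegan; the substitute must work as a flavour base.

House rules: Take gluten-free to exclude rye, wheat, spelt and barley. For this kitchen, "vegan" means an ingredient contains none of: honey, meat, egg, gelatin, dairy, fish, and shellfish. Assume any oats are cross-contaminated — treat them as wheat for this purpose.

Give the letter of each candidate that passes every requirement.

A: has rye, so not gluten-free — reject
B: has honey, so not vegan; has brown sugar, so not no-added-sugar — out
C: not usable as a flavour base; has brown sugar, so not no-added-sugar — reject
D: has wheat, so not gluten-free; has rice flour, so not rice-free — reject
E: only cashew and potato starch; none excluded — valid
F: only pumpkin and agar; none excluded — OK
G: has spelt, so not gluten-free — reject
H: sherry and sesame seed etc. — none of it excluded — valid
I: has fish sauce, so not vegan — no

E, F, H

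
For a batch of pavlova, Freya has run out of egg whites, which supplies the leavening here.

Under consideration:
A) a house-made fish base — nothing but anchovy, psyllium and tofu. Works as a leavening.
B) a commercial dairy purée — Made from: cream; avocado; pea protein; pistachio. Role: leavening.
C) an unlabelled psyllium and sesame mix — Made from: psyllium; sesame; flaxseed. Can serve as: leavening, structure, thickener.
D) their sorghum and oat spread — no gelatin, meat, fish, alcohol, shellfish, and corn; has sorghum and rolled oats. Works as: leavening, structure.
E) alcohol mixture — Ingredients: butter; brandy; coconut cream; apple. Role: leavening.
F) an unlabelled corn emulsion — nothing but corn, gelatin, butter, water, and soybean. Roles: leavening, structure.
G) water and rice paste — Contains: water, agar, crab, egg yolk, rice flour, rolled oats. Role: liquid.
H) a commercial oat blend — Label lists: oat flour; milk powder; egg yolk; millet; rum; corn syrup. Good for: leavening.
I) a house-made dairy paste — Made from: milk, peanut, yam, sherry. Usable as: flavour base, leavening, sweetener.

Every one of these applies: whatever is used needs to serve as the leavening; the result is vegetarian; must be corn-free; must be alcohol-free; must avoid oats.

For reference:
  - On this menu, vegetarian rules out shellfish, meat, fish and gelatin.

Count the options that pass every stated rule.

A: has anchovy, so not vegetarian — no
B: nothing on the exclusion list — valid
C: every rule checks out — valid
D: has rolled oats, so not oat-free — out
E: has brandy, so not alcohol-free — no
F: has gelatin, so not vegetarian; has corn, so not corn-free — reject
G: not usable as a leavening; has crab, so not vegetarian (and 1 more) — out
H: has oat flour, so not oat-free; has rum, so not alcohol-free (and 1 more) — reject
I: has sherry, so not alcohol-free — reject

2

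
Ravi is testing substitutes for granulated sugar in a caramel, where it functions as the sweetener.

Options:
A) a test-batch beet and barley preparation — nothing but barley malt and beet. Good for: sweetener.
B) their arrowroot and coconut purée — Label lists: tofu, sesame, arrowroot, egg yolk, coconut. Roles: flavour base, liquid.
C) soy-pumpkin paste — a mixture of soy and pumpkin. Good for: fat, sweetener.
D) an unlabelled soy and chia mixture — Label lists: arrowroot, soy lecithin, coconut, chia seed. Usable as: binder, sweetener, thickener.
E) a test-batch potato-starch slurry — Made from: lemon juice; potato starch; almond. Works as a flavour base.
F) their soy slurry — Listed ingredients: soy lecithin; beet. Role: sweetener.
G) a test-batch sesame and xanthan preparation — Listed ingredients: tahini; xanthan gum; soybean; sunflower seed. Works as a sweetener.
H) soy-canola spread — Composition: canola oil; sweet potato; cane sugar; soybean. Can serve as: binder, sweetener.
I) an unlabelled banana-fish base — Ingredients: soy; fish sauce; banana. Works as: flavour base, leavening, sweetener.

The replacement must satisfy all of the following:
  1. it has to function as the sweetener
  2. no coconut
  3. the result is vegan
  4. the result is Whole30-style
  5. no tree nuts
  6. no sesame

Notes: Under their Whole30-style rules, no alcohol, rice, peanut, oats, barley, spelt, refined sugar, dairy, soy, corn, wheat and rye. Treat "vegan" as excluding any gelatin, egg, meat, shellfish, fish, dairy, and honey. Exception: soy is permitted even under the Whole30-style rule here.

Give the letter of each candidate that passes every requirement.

C, F

A: has barley malt, so not Whole30-style — reject
B: not usable as a sweetener; has egg yolk, so not vegan (and 2 more) — reject
C: soy is permitted under the Whole30-style carve-out; nothing else excluded — valid
D: has coconut, so not coconut-free — reject
E: not usable as a sweetener; has almond, so not tree-nut-free — out
F: soy is permitted under the Whole30-style carve-out; nothing else excluded — OK
G: has tahini, so not sesame-free — no
H: has cane sugar, so not Whole30-style — out
I: has fish sauce, so not vegan — out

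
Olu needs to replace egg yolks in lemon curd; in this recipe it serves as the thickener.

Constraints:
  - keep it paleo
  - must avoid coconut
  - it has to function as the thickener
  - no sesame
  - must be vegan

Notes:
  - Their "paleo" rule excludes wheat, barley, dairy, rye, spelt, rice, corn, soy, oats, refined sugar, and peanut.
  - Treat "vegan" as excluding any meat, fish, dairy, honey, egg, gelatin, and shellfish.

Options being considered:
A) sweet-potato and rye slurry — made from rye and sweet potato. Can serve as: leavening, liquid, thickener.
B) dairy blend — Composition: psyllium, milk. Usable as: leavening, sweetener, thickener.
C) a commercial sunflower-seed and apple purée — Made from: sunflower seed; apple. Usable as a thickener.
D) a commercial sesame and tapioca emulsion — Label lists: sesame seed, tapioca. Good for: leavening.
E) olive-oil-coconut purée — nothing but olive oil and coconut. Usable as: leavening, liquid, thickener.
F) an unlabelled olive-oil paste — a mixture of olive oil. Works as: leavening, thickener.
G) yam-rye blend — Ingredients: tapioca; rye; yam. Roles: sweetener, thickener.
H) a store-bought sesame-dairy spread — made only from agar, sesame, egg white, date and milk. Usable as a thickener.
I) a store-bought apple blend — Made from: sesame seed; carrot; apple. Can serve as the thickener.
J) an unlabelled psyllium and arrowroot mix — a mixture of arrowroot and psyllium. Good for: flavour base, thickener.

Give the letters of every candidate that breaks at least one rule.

A: has rye, so not paleo — no
B: has milk, so not paleo; has milk, so not vegan — out
C: only sunflower seed and apple; none excluded — OK
D: not usable as a thickener; has sesame seed, so not sesame-free — reject
E: has coconut, so not coconut-free — out
F: no sesame, no coconut — OK
G: has rye, so not paleo — reject
H: has milk, so not paleo; has milk, so not vegan (and 1 more) — no
I: has sesame seed, so not sesame-free — reject
J: only arrowroot and psyllium; none excluded — valid

A, B, D, E, G, H, I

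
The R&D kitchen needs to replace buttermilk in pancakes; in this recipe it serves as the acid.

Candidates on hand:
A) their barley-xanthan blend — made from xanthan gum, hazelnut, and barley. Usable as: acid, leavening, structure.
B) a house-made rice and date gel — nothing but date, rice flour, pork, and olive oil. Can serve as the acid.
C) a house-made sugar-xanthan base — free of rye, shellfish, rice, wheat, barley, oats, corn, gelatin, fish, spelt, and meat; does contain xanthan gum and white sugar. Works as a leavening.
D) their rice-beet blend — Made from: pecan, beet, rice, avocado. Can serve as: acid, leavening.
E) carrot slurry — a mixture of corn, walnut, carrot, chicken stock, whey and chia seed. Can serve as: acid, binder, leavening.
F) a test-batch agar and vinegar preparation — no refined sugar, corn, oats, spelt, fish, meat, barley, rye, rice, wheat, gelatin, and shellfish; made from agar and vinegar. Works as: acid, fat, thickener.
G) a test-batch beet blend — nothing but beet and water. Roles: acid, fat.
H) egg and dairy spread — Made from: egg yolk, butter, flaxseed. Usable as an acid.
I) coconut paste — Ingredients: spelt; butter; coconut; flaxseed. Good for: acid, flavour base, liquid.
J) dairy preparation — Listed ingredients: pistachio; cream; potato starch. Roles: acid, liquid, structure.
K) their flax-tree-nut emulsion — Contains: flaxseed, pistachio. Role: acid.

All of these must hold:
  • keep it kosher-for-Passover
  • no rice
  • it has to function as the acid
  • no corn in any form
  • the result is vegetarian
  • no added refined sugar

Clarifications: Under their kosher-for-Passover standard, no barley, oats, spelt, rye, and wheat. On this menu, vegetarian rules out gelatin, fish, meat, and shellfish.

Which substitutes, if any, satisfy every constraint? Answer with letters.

F, G, H, J, K

A: has barley, so not kosher-for-Passover — out
B: has pork, so not vegetarian; has rice flour, so not rice-free — reject
C: not usable as an acid; has white sugar, so not no-added-sugar — no
D: has rice, so not rice-free — out
E: has chicken stock, so not vegetarian; has corn, so not corn-free — no
F: no refined sugar, kosher-for-Passover — OK
G: all constraints satisfied — OK
H: every rule checks out — keep
I: has spelt, so not kosher-for-Passover — no
J: no corn, vegetarian — OK
K: only pistachio and flaxseed; none excluded — valid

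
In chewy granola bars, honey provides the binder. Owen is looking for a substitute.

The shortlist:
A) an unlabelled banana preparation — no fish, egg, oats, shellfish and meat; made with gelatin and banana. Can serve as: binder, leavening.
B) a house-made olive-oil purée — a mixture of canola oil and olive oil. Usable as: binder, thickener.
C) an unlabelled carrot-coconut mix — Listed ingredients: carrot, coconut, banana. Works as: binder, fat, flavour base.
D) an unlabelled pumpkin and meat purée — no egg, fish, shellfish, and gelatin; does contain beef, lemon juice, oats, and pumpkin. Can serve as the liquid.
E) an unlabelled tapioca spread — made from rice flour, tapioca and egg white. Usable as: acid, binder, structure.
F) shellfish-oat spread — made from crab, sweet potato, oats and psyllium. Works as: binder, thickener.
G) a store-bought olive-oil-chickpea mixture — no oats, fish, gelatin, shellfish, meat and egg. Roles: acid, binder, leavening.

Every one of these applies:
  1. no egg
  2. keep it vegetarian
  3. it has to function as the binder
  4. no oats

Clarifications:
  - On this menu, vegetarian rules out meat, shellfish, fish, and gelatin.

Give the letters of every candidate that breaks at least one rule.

A: has gelatin, so not vegetarian — no
B: every rule checks out — keep
C: no oats, vegetarian — valid
D: not usable as a binder; has beef, so not vegetarian (and 1 more) — no
E: has egg white, so not egg-free — out
F: has crab, so not vegetarian; has oats, so not oat-free — out
G: every rule checks out — valid

A, D, E, F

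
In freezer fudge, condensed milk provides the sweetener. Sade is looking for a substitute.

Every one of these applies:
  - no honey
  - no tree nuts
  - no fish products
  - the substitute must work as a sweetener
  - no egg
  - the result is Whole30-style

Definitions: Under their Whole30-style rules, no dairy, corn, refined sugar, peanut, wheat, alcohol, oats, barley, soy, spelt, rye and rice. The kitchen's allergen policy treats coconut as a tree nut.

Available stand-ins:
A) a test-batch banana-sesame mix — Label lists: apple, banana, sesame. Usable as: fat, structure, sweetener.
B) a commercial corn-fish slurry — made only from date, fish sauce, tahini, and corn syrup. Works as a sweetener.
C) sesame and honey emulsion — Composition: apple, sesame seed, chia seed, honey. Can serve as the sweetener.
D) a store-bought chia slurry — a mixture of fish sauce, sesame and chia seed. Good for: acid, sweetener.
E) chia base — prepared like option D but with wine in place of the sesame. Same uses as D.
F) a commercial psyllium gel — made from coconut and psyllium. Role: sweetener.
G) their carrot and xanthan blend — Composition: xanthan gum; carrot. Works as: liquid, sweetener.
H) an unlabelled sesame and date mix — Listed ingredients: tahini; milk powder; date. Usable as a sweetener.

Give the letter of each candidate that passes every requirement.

A, G

A: only sesame, banana and apple; none excluded — keep
B: has corn syrup, so not Whole30-style; has fish sauce, so not fish-free — out
C: has honey, so not honey-free — out
D: has fish sauce, so not fish-free — out
E: has wine, so not Whole30-style; has fish sauce, so not fish-free — reject
F: has coconut, so not tree-nut-free — out
G: only carrot and xanthan gum; none excluded — valid
H: has milk powder, so not Whole30-style — out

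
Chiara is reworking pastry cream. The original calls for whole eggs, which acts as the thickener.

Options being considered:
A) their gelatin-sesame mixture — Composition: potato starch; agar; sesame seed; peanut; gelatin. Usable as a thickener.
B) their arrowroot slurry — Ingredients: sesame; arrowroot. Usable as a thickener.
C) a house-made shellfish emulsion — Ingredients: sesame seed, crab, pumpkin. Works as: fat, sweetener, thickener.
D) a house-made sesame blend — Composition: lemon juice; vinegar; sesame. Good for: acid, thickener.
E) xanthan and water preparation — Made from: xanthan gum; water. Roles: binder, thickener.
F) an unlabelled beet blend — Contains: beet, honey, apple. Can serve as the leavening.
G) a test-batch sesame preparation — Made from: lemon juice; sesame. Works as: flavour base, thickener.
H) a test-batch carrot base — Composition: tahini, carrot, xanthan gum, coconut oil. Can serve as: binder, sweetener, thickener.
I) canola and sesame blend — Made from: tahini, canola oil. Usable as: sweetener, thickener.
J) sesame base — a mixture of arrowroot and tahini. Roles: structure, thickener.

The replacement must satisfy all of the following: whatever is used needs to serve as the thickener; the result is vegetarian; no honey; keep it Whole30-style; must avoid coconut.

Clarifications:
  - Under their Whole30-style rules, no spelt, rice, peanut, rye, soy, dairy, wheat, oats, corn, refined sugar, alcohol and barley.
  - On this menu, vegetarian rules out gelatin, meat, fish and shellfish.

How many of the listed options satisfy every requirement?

6

A: has peanut, so not Whole30-style; has gelatin, so not vegetarian — no
B: no coconut, no honey — valid
C: has crab, so not vegetarian — out
D: only sesame, vinegar, and lemon juice; none excluded — keep
E: all constraints satisfied — OK
F: not usable as a thickener; has honey, so not honey-free — reject
G: only sesame and lemon juice; none excluded — keep
H: has coconut oil, so not coconut-free — no
I: all constraints satisfied — OK
J: Whole30-style, no coconut — keep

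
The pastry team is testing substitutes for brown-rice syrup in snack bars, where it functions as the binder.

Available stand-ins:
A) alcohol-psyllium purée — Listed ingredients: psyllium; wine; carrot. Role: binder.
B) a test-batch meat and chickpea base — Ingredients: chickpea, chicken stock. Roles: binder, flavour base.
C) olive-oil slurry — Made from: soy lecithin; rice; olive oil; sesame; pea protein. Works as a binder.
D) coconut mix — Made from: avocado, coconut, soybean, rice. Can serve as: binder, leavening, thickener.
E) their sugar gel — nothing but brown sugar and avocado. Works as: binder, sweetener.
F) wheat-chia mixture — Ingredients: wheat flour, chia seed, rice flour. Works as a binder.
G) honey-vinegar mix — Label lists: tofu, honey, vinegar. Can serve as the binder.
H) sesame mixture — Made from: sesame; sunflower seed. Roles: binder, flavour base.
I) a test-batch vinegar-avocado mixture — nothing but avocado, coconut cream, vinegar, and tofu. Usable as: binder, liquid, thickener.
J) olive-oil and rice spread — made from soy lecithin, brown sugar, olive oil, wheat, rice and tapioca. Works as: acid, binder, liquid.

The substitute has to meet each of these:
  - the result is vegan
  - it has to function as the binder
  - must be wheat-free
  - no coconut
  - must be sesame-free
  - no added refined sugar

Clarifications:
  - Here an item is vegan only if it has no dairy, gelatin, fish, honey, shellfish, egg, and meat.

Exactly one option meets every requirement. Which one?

A: every rule checks out — valid
B: has chicken stock, so not vegan — no
C: has sesame, so not sesame-free — out
D: has coconut, so not coconut-free — out
E: has brown sugar, so not no-added-sugar — out
F: has wheat flour, so not wheat-free — no
G: has honey, so not vegan — no
H: has sesame, so not sesame-free — reject
I: has coconut cream, so not coconut-free — no
J: has brown sugar, so not no-added-sugar; has wheat, so not wheat-free — out

A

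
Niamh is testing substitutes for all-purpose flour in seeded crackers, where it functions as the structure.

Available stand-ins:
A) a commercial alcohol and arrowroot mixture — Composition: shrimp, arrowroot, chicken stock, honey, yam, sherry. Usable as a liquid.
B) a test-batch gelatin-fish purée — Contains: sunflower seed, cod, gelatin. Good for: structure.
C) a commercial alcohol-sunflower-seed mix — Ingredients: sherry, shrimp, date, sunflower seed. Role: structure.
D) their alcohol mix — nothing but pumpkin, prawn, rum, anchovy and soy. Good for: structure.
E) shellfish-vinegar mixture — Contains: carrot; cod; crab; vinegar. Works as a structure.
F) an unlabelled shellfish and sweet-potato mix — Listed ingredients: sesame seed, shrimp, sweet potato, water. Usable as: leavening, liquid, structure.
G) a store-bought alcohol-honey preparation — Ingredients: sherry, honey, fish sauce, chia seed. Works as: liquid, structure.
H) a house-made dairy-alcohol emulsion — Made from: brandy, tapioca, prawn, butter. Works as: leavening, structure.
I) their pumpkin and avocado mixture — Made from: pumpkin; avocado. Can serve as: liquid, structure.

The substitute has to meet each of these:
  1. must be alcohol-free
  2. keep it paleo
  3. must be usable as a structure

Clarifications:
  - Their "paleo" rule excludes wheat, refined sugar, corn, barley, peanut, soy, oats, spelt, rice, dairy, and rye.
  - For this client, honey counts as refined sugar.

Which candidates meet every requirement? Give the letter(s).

A: not usable as a structure; has honey, so not paleo (and 1 more) — out
B: all constraints satisfied — OK
C: has sherry, so not alcohol-free — reject
D: has soy, so not paleo; has rum, so not alcohol-free — out
E: cod and crab etc. — none of it excluded — keep
F: works as a structure, no alcohol, paleo — valid
G: has honey, so not paleo; has sherry, so not alcohol-free — reject
H: has butter, so not paleo; has brandy, so not alcohol-free — reject
I: works as a structure, no alcohol, paleo — OK

B, E, F, I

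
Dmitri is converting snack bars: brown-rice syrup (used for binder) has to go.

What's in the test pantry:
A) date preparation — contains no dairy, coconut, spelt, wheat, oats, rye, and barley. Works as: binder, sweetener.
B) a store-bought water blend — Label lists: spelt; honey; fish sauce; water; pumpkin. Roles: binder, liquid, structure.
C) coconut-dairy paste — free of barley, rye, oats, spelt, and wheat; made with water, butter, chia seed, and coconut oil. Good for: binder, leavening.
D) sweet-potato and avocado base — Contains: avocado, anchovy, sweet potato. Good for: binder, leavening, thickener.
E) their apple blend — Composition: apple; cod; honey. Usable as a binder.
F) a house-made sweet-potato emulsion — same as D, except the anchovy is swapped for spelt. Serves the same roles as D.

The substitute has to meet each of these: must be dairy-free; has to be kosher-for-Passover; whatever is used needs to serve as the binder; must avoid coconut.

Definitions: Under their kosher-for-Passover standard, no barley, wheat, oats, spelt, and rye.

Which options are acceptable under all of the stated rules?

A: every rule checks out — OK
B: has spelt, so not kosher-for-Passover — out
C: has butter, so not dairy-free; has coconut oil, so not coconut-free — no
D: all constraints satisfied — valid
E: only cod, honey and apple; none excluded — OK
F: has spelt, so not kosher-for-Passover — out

A, D, E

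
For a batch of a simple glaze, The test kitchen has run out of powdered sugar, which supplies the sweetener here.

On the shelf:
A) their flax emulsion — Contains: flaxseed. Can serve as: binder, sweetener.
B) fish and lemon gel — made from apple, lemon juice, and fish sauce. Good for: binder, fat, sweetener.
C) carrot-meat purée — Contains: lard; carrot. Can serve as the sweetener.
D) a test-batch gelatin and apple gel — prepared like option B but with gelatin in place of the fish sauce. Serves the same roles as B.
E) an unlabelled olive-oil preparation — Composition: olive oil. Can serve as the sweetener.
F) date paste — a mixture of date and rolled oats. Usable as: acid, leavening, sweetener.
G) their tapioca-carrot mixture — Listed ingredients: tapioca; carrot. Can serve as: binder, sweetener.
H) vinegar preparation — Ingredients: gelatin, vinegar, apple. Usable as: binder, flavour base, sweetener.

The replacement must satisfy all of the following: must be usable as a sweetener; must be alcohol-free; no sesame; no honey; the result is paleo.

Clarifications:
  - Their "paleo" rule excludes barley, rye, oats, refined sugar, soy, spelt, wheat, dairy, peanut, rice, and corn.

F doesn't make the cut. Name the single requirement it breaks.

paleo

usable as a sweetener: satisfied
paleo: has rolled oats — fails
honey-free: satisfied
sesame-free: satisfied
alcohol-free: satisfied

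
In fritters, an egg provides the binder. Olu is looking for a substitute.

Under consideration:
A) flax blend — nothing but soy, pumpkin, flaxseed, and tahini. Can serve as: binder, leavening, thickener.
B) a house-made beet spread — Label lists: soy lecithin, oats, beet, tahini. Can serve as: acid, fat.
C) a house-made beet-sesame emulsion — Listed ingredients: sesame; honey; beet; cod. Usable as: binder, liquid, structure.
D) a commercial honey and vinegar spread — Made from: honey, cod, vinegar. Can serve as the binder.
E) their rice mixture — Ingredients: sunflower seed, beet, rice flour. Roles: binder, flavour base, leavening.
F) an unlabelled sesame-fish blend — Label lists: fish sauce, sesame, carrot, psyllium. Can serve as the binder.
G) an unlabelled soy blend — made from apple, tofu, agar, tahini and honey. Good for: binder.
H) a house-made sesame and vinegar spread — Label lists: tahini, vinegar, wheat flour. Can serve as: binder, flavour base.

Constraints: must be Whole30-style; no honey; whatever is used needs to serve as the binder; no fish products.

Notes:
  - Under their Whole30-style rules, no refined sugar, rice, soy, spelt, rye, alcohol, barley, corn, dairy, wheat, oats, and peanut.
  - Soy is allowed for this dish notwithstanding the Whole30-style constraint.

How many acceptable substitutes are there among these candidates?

1

A: soy is permitted under the Whole30-style carve-out; nothing else excluded — OK
B: not usable as a binder; has oats, so not Whole30-style — reject
C: has cod, so not fish-free; has honey, so not honey-free — reject
D: has cod, so not fish-free; has honey, so not honey-free — out
E: has rice flour, so not Whole30-style — reject
F: has fish sauce, so not fish-free — reject
G: has honey, so not honey-free — reject
H: has wheat flour, so not Whole30-style — out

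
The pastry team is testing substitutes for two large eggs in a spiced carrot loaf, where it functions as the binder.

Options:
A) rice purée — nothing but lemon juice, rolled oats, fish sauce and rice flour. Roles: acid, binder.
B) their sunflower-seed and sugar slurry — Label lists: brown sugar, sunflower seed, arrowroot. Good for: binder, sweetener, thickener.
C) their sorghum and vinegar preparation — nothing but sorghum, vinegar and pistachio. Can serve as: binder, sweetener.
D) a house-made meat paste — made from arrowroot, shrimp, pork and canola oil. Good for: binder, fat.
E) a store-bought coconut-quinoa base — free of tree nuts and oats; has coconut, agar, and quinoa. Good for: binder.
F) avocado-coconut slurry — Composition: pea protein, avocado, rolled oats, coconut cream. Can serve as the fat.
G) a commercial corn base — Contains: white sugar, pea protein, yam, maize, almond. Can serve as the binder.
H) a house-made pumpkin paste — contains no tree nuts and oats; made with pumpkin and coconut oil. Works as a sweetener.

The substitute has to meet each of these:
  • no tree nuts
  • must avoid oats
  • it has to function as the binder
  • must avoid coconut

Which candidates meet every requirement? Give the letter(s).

A: has rolled oats, so not oat-free — out
B: only brown sugar, sunflower seed, and arrowroot; none excluded — keep
C: has pistachio, so not tree-nut-free — no
D: pork and shrimp etc. — none of it excluded — OK
E: has coconut, so not coconut-free — out
F: not usable as a binder; has rolled oats, so not oat-free (and 1 more) — no
G: has almond, so not tree-nut-free — reject
H: not usable as a binder; has coconut oil, so not coconut-free — out

B, D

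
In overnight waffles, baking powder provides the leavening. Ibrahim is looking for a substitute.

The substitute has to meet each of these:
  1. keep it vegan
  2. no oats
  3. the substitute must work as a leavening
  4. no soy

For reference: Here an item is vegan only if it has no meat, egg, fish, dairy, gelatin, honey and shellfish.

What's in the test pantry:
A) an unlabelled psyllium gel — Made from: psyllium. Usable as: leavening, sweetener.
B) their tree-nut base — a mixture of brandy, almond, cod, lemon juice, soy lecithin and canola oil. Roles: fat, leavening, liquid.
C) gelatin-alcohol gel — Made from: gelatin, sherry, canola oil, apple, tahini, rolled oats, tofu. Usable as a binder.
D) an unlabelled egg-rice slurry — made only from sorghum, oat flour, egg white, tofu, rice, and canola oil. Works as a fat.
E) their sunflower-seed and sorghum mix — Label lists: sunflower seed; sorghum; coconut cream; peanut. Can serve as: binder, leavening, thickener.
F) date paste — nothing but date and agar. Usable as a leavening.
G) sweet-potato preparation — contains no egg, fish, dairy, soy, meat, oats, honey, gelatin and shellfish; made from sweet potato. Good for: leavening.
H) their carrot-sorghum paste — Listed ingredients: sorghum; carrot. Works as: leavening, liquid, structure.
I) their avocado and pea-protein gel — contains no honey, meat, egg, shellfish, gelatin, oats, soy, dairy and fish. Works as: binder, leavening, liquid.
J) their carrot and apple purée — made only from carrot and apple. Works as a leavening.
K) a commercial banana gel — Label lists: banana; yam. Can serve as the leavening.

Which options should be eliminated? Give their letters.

A: every rule checks out — OK
B: has cod, so not vegan; has soy lecithin, so not soy-free — reject
C: not usable as a leavening; has gelatin, so not vegan (and 2 more) — no
D: not usable as a leavening; has egg white, so not vegan (and 2 more) — reject
E: every rule checks out — valid
F: only agar and date; none excluded — valid
G: every rule checks out — valid
H: works as a leavening, no oats, vegan — valid
I: vegan, no oats — OK
J: every rule checks out — OK
K: every rule checks out — keep

B, C, D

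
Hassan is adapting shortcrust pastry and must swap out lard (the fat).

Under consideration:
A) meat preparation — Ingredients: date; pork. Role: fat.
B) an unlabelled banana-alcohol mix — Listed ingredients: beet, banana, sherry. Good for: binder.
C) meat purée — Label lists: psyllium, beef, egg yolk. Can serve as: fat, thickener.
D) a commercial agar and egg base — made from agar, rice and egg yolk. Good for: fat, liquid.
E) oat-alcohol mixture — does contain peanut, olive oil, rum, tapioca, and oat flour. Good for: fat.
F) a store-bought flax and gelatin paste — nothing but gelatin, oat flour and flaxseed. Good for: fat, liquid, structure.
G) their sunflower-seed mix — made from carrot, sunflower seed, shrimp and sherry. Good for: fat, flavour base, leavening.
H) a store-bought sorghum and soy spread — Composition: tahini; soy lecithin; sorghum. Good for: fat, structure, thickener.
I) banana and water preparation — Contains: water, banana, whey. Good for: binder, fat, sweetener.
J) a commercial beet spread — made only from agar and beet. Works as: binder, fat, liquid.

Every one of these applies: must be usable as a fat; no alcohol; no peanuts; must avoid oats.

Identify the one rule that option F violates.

usable as a fat: satisfied
alcohol-free: satisfied
peanut-free: satisfied
oat-free: has oat flour — fails

oat-free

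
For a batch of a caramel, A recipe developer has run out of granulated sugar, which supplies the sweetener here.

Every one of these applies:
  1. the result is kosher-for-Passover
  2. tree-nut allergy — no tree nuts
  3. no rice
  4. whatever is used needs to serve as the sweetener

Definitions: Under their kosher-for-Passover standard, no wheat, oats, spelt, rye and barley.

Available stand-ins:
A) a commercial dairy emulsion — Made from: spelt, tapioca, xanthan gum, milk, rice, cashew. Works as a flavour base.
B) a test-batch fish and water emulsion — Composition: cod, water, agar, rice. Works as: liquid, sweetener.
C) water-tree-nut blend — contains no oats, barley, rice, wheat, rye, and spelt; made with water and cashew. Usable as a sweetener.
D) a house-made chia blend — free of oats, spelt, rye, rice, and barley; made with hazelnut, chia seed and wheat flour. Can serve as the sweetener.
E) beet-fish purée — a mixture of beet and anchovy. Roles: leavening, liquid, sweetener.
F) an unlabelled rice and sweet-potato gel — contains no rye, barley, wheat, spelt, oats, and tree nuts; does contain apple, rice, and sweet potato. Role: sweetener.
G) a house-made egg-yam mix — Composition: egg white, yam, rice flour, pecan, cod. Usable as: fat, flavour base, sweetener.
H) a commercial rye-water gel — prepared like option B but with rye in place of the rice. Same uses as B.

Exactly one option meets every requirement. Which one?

E

A: not usable as a sweetener; has spelt, so not kosher-for-Passover (and 2 more) — reject
B: has rice, so not rice-free — reject
C: has cashew, so not tree-nut-free — no
D: has wheat flour, so not kosher-for-Passover; has hazelnut, so not tree-nut-free — no
E: all constraints satisfied — OK
F: has rice, so not rice-free — out
G: has rice flour, so not rice-free; has pecan, so not tree-nut-free — out
H: has rye, so not kosher-for-Passover — no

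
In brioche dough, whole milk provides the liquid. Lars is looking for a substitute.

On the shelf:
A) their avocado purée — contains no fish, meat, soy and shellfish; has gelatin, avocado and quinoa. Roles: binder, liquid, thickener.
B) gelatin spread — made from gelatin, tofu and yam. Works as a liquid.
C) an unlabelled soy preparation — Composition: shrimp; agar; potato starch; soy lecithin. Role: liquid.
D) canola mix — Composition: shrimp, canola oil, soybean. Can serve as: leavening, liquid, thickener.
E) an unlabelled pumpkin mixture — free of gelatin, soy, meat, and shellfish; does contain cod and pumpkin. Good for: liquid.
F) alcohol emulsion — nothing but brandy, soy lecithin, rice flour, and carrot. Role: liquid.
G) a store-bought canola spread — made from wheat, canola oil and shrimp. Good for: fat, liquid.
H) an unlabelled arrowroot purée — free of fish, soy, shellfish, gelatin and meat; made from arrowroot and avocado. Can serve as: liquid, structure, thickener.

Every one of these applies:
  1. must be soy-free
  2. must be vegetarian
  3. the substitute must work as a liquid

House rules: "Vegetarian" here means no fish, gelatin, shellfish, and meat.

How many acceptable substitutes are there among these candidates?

1

A: has gelatin, so not vegetarian — reject
B: has gelatin, so not vegetarian; has tofu, so not soy-free — no
C: has shrimp, so not vegetarian; has soy lecithin, so not soy-free — out
D: has shrimp, so not vegetarian; has soybean, so not soy-free — no
E: has cod, so not vegetarian — no
F: has soy lecithin, so not soy-free — no
G: has shrimp, so not vegetarian — out
H: works as a liquid, no soy, vegetarian — valid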